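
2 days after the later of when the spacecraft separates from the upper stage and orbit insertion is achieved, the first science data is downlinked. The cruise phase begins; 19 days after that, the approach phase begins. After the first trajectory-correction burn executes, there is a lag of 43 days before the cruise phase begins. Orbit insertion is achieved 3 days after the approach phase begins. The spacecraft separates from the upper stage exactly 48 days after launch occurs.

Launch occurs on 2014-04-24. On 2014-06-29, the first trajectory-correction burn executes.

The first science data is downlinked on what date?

Launch occurs: Apr 24, 2014.
The spacecraft separates from the upper stage: Apr 24, 2014 + 48 days = Jun 11, 2014.
The first trajectory-correction burn executes: Jun 29, 2014.
The cruise phase begins: Jun 29, 2014 + 43 days = Aug 11, 2014.
The approach phase begins: Aug 11, 2014 + 19 days = Aug 30, 2014.
Orbit insertion is achieved: Aug 30, 2014 + 3 days = Sep 2, 2014.
Both prerequisites met — the spacecraft separates from the upper stage (Jun 11, 2014), orbit insertion is achieved (Sep 2, 2014); the later is Sep 2, 2014.
The first science data is downlinked: Sep 2, 2014 + 2 days = Sep 4, 2014.

2014-09-04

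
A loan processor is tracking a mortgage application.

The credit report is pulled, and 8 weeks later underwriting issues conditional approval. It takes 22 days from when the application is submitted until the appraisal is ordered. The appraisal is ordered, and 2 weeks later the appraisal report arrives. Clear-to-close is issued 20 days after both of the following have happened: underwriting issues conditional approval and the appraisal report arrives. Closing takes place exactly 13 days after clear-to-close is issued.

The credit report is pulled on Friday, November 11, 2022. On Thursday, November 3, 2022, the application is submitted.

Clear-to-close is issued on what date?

Thursday, January 26, 2023

The credit report is pulled: Nov 11, 2022.
Underwriting issues conditional approval: Nov 11, 2022 + 8 weeks = Jan 6, 2023.
The application is submitted: Nov 3, 2022.
The appraisal is ordered: Nov 3, 2022 + 22 days = Nov 25, 2022.
The appraisal report arrives: Nov 25, 2022 + 2 weeks = Dec 9, 2022.
Both prerequisites met — underwriting issues conditional approval (Jan 6, 2023), the appraisal report arrives (Dec 9, 2022); the later is Jan 6, 2023.
Clear-to-close is issued: Jan 6, 2023 + 20 days = Jan 26, 2023.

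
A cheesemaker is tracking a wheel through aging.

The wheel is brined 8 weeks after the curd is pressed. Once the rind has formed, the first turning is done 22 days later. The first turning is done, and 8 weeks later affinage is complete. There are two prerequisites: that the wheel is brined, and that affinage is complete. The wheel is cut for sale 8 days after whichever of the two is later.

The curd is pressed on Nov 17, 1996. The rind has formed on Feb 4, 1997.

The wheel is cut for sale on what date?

May 1, 1997

The curd is pressed: Nov 17, 1996.
The wheel is brined: Nov 17, 1996 + 8 weeks = Jan 12, 1997.
The rind has formed: Feb 4, 1997.
The first turning is done: Feb 4, 1997 + 22 days = Feb 26, 1997.
Affinage is complete: Feb 26, 1997 + 8 weeks = Apr 23, 1997.
Both prerequisites met — the wheel is brined (Jan 12, 1997), affinage is complete (Apr 23, 1997); the later is Apr 23, 1997.
The wheel is cut for sale: Apr 23, 1997 + 8 days = May 1, 1997.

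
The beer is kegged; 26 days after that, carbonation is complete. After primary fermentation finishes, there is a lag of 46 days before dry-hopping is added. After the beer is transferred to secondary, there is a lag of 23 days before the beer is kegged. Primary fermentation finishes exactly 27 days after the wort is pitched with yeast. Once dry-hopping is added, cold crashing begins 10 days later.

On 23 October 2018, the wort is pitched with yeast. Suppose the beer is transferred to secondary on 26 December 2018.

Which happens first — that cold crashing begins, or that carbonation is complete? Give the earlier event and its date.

The wort is pitched with yeast: Oct 23, 2018.
Primary fermentation finishes: Oct 23, 2018 + 27 days = Nov 19, 2018.
Dry-hopping is added: Nov 19, 2018 + 46 days = Jan 4, 2019.
Cold crashing begins: Jan 4, 2019 + 10 days = Jan 14, 2019.
The beer is transferred to secondary: Dec 26, 2018.
The beer is kegged: Dec 26, 2018 + 23 days = Jan 18, 2019.
Carbonation is complete: Jan 18, 2019 + 26 days = Feb 13, 2019.
Comparing: cold crashing begins on Jan 14, 2019 vs carbonation is complete on Feb 13, 2019. Earlier: cold crashing begins.

Cold crashing begins — 14 January 2019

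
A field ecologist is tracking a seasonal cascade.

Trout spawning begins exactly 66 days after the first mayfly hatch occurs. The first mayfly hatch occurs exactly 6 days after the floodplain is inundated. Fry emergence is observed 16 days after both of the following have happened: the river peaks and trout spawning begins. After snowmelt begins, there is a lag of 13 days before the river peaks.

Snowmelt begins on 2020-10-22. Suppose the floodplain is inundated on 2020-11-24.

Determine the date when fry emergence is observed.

Snowmelt begins: Oct 22, 2020.
The river peaks: Oct 22, 2020 + 13 days = Nov 4, 2020.
The floodplain is inundated: Nov 24, 2020.
The first mayfly hatch occurs: Nov 24, 2020 + 6 days = Nov 30, 2020.
Trout spawning begins: Nov 30, 2020 + 66 days = Feb 4, 2021.
Both prerequisites met — the river peaks (Nov 4, 2020), trout spawning begins (Feb 4, 2021); the later is Feb 4, 2021.
Fry emergence is observed: Feb 4, 2021 + 16 days = Feb 20, 2021.

2021-02-20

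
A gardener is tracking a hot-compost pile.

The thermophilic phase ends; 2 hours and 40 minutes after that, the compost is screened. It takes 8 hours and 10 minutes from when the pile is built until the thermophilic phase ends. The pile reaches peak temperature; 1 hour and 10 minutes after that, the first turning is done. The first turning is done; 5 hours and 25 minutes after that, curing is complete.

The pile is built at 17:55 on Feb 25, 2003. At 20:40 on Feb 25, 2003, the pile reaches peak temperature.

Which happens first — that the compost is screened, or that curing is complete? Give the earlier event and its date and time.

Curing is complete — 03:15 on Feb 26, 2003

The pile is built: 17:55 Feb 25, 2003.
The thermophilic phase ends: 17:55 Feb 25, 2003 + 8h10m = 02:05 Feb 26, 2003.
The compost is screened: 02:05 Feb 26, 2003 + 2h40m = 04:45 Feb 26, 2003.
The pile reaches peak temperature: 20:40 Feb 25, 2003.
The first turning is done: 20:40 Feb 25, 2003 + 1h10m = 21:50 Feb 25, 2003.
Curing is complete: 21:50 Feb 25, 2003 + 5h25m = 03:15 Feb 26, 2003.
Comparing: the compost is screened at 04:45 Feb 26, 2003 vs curing is complete at 03:15 Feb 26, 2003. Earlier: curing is complete.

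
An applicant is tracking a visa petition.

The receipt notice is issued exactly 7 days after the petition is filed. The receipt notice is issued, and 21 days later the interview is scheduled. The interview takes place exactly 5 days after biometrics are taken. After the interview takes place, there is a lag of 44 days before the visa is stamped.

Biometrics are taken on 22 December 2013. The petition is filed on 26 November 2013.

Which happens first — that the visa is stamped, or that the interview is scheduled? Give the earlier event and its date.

The interview is scheduled — 24 December 2013

Biometrics are taken: Dec 22, 2013.
The interview takes place: Dec 22, 2013 + 5 days = Dec 27, 2013.
The visa is stamped: Dec 27, 2013 + 44 days = Feb 9, 2014.
The petition is filed: Nov 26, 2013.
The receipt notice is issued: Nov 26, 2013 + 7 days = Dec 3, 2013.
The interview is scheduled: Dec 3, 2013 + 21 days = Dec 24, 2013.
Comparing: the visa is stamped on Feb 9, 2014 vs the interview is scheduled on Dec 24, 2013. Earlier: the interview is scheduled.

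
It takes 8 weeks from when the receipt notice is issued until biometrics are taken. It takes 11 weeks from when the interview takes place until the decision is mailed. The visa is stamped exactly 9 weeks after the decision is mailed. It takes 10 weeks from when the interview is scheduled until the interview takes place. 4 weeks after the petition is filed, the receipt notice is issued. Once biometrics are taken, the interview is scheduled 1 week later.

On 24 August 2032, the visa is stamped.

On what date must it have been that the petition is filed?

28 October 2031

The visa is stamped: Aug 24, 2032.
The decision is mailed: Aug 24, 2032 − 9 weeks = Jun 22, 2032.
The interview takes place: Jun 22, 2032 − 11 weeks = Apr 6, 2032.
The interview is scheduled: Apr 6, 2032 − 10 weeks = Jan 27, 2032.
Biometrics are taken: Jan 27, 2032 − 1 week = Jan 20, 2032.
The receipt notice is issued: Jan 20, 2032 − 8 weeks = Nov 25, 2031.
The petition is filed: Nov 25, 2031 − 4 weeks = Oct 28, 2031.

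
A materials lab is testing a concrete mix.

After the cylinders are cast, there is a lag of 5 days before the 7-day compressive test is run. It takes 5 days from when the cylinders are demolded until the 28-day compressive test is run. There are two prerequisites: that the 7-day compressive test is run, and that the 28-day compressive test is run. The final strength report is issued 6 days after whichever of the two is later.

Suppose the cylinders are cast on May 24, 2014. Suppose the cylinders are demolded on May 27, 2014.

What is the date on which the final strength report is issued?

June 7, 2014

The cylinders are cast: May 24, 2014.
The 7-day compressive test is run: May 24, 2014 + 5 days = May 29, 2014.
The cylinders are demolded: May 27, 2014.
The 28-day compressive test is run: May 27, 2014 + 5 days = Jun 1, 2014.
Both prerequisites met — the 7-day compressive test is run (May 29, 2014), the 28-day compressive test is run (Jun 1, 2014); the later is Jun 1, 2014.
The final strength report is issued: Jun 1, 2014 + 6 days = Jun 7, 2014.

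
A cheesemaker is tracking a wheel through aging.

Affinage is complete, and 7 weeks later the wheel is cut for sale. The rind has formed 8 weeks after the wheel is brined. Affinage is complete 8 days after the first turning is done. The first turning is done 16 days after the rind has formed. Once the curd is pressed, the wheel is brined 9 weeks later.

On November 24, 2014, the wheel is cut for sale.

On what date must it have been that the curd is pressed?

The wheel is cut for sale: Nov 24, 2014.
Affinage is complete: Nov 24, 2014 − 7 weeks = Oct 6, 2014.
The first turning is done: Oct 6, 2014 − 8 days = Sep 28, 2014.
The rind has formed: Sep 28, 2014 − 16 days = Sep 12, 2014.
The wheel is brined: Sep 12, 2014 − 8 weeks = Jul 18, 2014.
The curd is pressed: Jul 18, 2014 − 9 weeks = May 16, 2014.

May 16, 2014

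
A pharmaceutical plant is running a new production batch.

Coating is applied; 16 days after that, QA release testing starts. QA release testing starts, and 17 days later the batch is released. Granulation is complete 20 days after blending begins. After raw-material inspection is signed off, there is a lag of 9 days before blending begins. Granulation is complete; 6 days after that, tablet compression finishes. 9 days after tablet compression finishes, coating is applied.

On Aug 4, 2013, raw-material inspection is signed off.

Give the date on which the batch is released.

Oct 20, 2013

Raw-material inspection is signed off: Aug 4, 2013.
Blending begins: Aug 4, 2013 + 9 days = Aug 13, 2013.
Granulation is complete: Aug 13, 2013 + 20 days = Sep 2, 2013.
Tablet compression finishes: Sep 2, 2013 + 6 days = Sep 8, 2013.
Coating is applied: Sep 8, 2013 + 9 days = Sep 17, 2013.
QA release testing starts: Sep 17, 2013 + 16 days = Oct 3, 2013.
The batch is released: Oct 3, 2013 + 17 days = Oct 20, 2013.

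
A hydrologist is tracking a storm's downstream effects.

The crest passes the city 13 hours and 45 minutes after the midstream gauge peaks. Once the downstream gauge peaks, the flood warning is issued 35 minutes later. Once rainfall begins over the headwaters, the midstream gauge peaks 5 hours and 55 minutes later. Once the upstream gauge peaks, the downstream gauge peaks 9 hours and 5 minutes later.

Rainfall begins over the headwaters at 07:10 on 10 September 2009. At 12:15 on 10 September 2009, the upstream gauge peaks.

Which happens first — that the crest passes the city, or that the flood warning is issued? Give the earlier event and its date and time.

Rainfall begins over the headwaters: 07:10 Sep 10, 2009.
The midstream gauge peaks: 07:10 Sep 10, 2009 + 5h55m = 13:05 Sep 10, 2009.
The crest passes the city: 13:05 Sep 10, 2009 + 13h45m = 02:50 Sep 11, 2009.
The upstream gauge peaks: 12:15 Sep 10, 2009.
The downstream gauge peaks: 12:15 Sep 10, 2009 + 9h05m = 21:20 Sep 10, 2009.
The flood warning is issued: 21:20 Sep 10, 2009 + 35m = 21:55 Sep 10, 2009.
Comparing: the crest passes the city at 02:50 Sep 11, 2009 vs the flood warning is issued at 21:55 Sep 10, 2009. Earlier: the flood warning is issued.

The flood warning is issued — 21:55 on 10 September 2009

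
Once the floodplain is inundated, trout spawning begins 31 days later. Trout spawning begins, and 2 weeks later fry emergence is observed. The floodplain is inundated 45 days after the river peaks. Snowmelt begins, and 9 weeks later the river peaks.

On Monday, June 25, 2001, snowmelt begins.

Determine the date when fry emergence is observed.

Snowmelt begins: Jun 25, 2001.
The river peaks: Jun 25, 2001 + 9 weeks = Aug 27, 2001.
The floodplain is inundated: Aug 27, 2001 + 45 days = Oct 11, 2001.
Trout spawning begins: Oct 11, 2001 + 31 days = Nov 11, 2001.
Fry emergence is observed: Nov 11, 2001 + 2 weeks = Nov 25, 2001.

Sunday, November 25, 2001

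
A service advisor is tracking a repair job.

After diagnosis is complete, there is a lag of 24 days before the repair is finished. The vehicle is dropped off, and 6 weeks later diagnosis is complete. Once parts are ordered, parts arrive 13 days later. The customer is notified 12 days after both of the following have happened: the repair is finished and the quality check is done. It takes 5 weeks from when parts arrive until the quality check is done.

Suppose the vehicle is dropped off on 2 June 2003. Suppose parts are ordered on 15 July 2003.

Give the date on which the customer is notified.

The vehicle is dropped off: Jun 2, 2003.
Diagnosis is complete: Jun 2, 2003 + 6 weeks = Jul 14, 2003.
The repair is finished: Jul 14, 2003 + 24 days = Aug 7, 2003.
Parts are ordered: Jul 15, 2003.
Parts arrive: Jul 15, 2003 + 13 days = Jul 28, 2003.
The quality check is done: Jul 28, 2003 + 5 weeks = Sep 1, 2003.
Both prerequisites met — the repair is finished (Aug 7, 2003), the quality check is done (Sep 1, 2003); the later is Sep 1, 2003.
The customer is notified: Sep 1, 2003 + 12 days = Sep 13, 2003.

13 September 2003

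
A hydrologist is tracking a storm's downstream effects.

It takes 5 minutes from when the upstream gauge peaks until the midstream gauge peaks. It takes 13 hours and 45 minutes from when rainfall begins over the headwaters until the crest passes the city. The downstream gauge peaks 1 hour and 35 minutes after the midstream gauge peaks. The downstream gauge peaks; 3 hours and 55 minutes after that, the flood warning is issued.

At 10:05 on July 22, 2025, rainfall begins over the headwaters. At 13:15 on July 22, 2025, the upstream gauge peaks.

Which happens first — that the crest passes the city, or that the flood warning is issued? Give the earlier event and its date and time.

Rainfall begins over the headwaters: 10:05 Jul 22, 2025.
The crest passes the city: 10:05 Jul 22, 2025 + 13h45m = 23:50 Jul 22, 2025.
The upstream gauge peaks: 13:15 Jul 22, 2025.
The midstream gauge peaks: 13:15 Jul 22, 2025 + 5m = 13:20 Jul 22, 2025.
The downstream gauge peaks: 13:20 Jul 22, 2025 + 1h35m = 14:55 Jul 22, 2025.
The flood warning is issued: 14:55 Jul 22, 2025 + 3h55m = 18:50 Jul 22, 2025.
Comparing: the crest passes the city at 23:50 Jul 22, 2025 vs the flood warning is issued at 18:50 Jul 22, 2025. Earlier: the flood warning is issued.

The flood warning is issued — 18:50 on July 22, 2025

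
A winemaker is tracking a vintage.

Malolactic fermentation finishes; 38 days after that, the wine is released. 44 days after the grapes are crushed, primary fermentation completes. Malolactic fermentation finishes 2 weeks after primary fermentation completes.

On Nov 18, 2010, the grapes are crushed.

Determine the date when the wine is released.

Feb 22, 2011

The grapes are crushed: Nov 18, 2010.
Primary fermentation completes: Nov 18, 2010 + 44 days = Jan 1, 2011.
Malolactic fermentation finishes: Jan 1, 2011 + 2 weeks = Jan 15, 2011.
The wine is released: Jan 15, 2011 + 38 days = Feb 22, 2011.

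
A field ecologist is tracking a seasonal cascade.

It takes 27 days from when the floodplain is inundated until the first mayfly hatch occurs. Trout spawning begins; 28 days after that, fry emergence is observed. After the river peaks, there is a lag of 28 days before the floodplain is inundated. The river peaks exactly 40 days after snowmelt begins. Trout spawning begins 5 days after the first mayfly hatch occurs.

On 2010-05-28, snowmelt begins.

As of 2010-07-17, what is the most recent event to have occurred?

Snowmelt begins: May 28, 2010.
The river peaks: May 28, 2010 + 40 days = Jul 7, 2010.
The floodplain is inundated: Jul 7, 2010 + 28 days = Aug 4, 2010.
The first mayfly hatch occurs: Aug 4, 2010 + 27 days = Aug 31, 2010.
Trout spawning begins: Aug 31, 2010 + 5 days = Sep 5, 2010.
Fry emergence is observed: Sep 5, 2010 + 28 days = Oct 3, 2010.
Jul 17, 2010 falls between when the river peaks (Jul 7, 2010) and when the floodplain is inundated (Aug 4, 2010).

The river peaks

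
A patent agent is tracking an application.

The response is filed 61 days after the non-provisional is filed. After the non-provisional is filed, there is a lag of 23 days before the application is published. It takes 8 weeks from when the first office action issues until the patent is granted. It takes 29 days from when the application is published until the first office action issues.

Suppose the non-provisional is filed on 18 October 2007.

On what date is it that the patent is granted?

The non-provisional is filed: Oct 18, 2007.
The application is published: Oct 18, 2007 + 23 days = Nov 10, 2007.
The first office action issues: Nov 10, 2007 + 29 days = Dec 9, 2007.
The patent is granted: Dec 9, 2007 + 8 weeks = Feb 3, 2008.

3 February 2008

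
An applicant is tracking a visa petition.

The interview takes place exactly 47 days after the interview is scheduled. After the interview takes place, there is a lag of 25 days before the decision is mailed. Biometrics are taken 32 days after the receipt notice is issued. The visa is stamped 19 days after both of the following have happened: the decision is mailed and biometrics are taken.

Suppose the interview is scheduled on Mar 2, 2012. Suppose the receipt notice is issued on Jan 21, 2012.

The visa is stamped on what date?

The interview is scheduled: Mar 2, 2012.
The interview takes place: Mar 2, 2012 + 47 days = Apr 18, 2012.
The decision is mailed: Apr 18, 2012 + 25 days = May 13, 2012.
The receipt notice is issued: Jan 21, 2012.
Biometrics are taken: Jan 21, 2012 + 32 days = Feb 22, 2012.
Both prerequisites met — the decision is mailed (May 13, 2012), biometrics are taken (Feb 22, 2012); the later is May 13, 2012.
The visa is stamped: May 13, 2012 + 19 days = Jun 1, 2012.

Jun 1, 2012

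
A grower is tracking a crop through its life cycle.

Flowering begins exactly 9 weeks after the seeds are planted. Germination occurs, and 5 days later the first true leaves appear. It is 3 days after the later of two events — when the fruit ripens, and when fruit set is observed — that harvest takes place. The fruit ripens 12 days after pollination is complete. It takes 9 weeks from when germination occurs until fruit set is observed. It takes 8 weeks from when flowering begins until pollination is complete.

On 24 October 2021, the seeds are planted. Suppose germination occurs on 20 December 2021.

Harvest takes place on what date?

7 March 2022

The seeds are planted: Oct 24, 2021.
Flowering begins: Oct 24, 2021 + 9 weeks = Dec 26, 2021.
Pollination is complete: Dec 26, 2021 + 8 weeks = Feb 20, 2022.
The fruit ripens: Feb 20, 2022 + 12 days = Mar 4, 2022.
Germination occurs: Dec 20, 2021.
Fruit set is observed: Dec 20, 2021 + 9 weeks = Feb 21, 2022.
Both prerequisites met — the fruit ripens (Mar 4, 2022), fruit set is observed (Feb 21, 2022); the later is Mar 4, 2022.
Harvest takes place: Mar 4, 2022 + 3 days = Mar 7, 2022.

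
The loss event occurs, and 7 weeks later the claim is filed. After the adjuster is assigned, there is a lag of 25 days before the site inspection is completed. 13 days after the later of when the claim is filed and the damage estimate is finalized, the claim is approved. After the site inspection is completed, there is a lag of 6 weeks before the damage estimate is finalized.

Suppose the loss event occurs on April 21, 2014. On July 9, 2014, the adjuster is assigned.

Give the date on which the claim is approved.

The loss event occurs: Apr 21, 2014.
The claim is filed: Apr 21, 2014 + 7 weeks = Jun 9, 2014.
The adjuster is assigned: Jul 9, 2014.
The site inspection is completed: Jul 9, 2014 + 25 days = Aug 3, 2014.
The damage estimate is finalized: Aug 3, 2014 + 6 weeks = Sep 14, 2014.
Both prerequisites met — the claim is filed (Jun 9, 2014), the damage estimate is finalized (Sep 14, 2014); the later is Sep 14, 2014.
The claim is approved: Sep 14, 2014 + 13 days = Sep 27, 2014.

September 27, 2014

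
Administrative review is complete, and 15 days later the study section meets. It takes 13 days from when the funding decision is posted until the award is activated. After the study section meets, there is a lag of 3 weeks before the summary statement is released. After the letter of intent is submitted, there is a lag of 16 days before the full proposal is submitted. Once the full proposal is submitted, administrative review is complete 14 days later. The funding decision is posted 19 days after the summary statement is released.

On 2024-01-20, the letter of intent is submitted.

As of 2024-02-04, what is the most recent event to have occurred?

The letter of intent is submitted: Jan 20, 2024.
The full proposal is submitted: Jan 20, 2024 + 16 days = Feb 5, 2024.
Administrative review is complete: Feb 5, 2024 + 14 days = Feb 19, 2024.
The study section meets: Feb 19, 2024 + 15 days = Mar 5, 2024.
The summary statement is released: Mar 5, 2024 + 3 weeks = Mar 26, 2024.
The funding decision is posted: Mar 26, 2024 + 19 days = Apr 14, 2024.
The award is activated: Apr 14, 2024 + 13 days = Apr 27, 2024.
Feb 4, 2024 falls between when the letter of intent is submitted (Jan 20, 2024) and when the full proposal is submitted (Feb 5, 2024).

The letter of intent is submitted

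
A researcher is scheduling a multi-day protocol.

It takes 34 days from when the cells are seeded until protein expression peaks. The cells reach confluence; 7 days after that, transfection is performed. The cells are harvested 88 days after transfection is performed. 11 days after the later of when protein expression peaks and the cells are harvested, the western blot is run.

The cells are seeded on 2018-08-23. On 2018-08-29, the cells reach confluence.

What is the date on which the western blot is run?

The cells are seeded: Aug 23, 2018.
Protein expression peaks: Aug 23, 2018 + 34 days = Sep 26, 2018.
The cells reach confluence: Aug 29, 2018.
Transfection is performed: Aug 29, 2018 + 7 days = Sep 5, 2018.
The cells are harvested: Sep 5, 2018 + 88 days = Dec 2, 2018.
Both prerequisites met — protein expression peaks (Sep 26, 2018), the cells are harvested (Dec 2, 2018); the later is Dec 2, 2018.
The western blot is run: Dec 2, 2018 + 11 days = Dec 13, 2018.

2018-12-13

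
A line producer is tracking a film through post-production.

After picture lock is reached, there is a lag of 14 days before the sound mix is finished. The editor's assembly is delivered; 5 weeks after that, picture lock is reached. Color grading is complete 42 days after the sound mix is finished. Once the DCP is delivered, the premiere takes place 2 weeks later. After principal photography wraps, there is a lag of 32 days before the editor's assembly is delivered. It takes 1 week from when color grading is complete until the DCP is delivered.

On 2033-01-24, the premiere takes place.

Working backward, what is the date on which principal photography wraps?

2032-09-02

The premiere takes place: Jan 24, 2033.
The DCP is delivered: Jan 24, 2033 − 2 weeks = Jan 10, 2033.
Color grading is complete: Jan 10, 2033 − 1 week = Jan 3, 2033.
The sound mix is finished: Jan 3, 2033 − 42 days = Nov 22, 2032.
Picture lock is reached: Nov 22, 2032 − 14 days = Nov 8, 2032.
The editor's assembly is delivered: Nov 8, 2032 − 5 weeks = Oct 4, 2032.
Principal photography wraps: Oct 4, 2032 − 32 days = Sep 2, 2032.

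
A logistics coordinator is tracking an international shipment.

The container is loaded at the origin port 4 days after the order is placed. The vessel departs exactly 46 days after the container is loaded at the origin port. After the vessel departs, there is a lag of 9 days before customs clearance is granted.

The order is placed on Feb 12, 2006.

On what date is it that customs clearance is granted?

The order is placed: Feb 12, 2006.
The container is loaded at the origin port: Feb 12, 2006 + 4 days = Feb 16, 2006.
The vessel departs: Feb 16, 2006 + 46 days = Apr 3, 2006.
Customs clearance is granted: Apr 3, 2006 + 9 days = Apr 12, 2006.

Apr 12, 2006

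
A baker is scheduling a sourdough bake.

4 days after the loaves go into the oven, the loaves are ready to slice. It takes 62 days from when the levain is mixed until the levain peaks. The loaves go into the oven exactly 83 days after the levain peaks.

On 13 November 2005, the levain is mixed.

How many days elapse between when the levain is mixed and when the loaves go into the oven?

145 days

Causal path: the levain is mixed → the levain peaks → the loaves go into the oven.
Total delay along the path: 62 + 83 = 145 days.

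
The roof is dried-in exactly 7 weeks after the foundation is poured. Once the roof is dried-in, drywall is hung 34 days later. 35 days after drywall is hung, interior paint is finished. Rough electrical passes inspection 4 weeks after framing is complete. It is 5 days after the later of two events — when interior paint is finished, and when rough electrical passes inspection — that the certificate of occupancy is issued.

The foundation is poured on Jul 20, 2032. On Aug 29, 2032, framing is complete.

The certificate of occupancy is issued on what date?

The foundation is poured: Jul 20, 2032.
The roof is dried-in: Jul 20, 2032 + 7 weeks = Sep 7, 2032.
Drywall is hung: Sep 7, 2032 + 34 days = Oct 11, 2032.
Interior paint is finished: Oct 11, 2032 + 35 days = Nov 15, 2032.
Framing is complete: Aug 29, 2032.
Rough electrical passes inspection: Aug 29, 2032 + 4 weeks = Sep 26, 2032.
Both prerequisites met — interior paint is finished (Nov 15, 2032), rough electrical passes inspection (Sep 26, 2032); the later is Nov 15, 2032.
The certificate of occupancy is issued: Nov 15, 2032 + 5 days = Nov 20, 2032.

Nov 20, 2032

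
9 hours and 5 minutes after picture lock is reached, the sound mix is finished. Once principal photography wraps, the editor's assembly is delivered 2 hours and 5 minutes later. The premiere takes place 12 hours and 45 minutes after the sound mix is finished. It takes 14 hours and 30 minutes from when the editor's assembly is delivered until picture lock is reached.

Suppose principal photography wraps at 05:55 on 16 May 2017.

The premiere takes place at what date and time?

Principal photography wraps: 05:55 May 16, 2017.
The editor's assembly is delivered: 05:55 May 16, 2017 + 2h05m = 08:00 May 16, 2017.
Picture lock is reached: 08:00 May 16, 2017 + 14h30m = 22:30 May 16, 2017.
The sound mix is finished: 22:30 May 16, 2017 + 9h05m = 07:35 May 17, 2017.
The premiere takes place: 07:35 May 17, 2017 + 12h45m = 20:20 May 17, 2017.

20:20 on 17 May 2017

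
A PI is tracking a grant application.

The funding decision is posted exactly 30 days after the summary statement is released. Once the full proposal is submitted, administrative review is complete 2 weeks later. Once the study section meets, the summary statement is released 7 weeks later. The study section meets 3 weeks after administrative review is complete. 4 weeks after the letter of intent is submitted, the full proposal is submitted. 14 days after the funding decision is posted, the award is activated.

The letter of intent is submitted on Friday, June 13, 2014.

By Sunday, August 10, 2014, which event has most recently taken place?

The letter of intent is submitted: Jun 13, 2014.
The full proposal is submitted: Jun 13, 2014 + 4 weeks = Jul 11, 2014.
Administrative review is complete: Jul 11, 2014 + 2 weeks = Jul 25, 2014.
The study section meets: Jul 25, 2014 + 3 weeks = Aug 15, 2014.
The summary statement is released: Aug 15, 2014 + 7 weeks = Oct 3, 2014.
The funding decision is posted: Oct 3, 2014 + 30 days = Nov 2, 2014.
The award is activated: Nov 2, 2014 + 14 days = Nov 16, 2014.
Aug 10, 2014 falls between when administrative review is complete (Jul 25, 2014) and when the study section meets (Aug 15, 2014).

Administrative review is complete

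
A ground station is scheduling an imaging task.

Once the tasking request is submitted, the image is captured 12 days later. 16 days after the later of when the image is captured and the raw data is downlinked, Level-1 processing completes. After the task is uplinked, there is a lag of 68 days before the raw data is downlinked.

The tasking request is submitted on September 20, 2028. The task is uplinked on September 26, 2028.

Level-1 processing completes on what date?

The tasking request is submitted: Sep 20, 2028.
The image is captured: Sep 20, 2028 + 12 days = Oct 2, 2028.
The task is uplinked: Sep 26, 2028.
The raw data is downlinked: Sep 26, 2028 + 68 days = Dec 3, 2028.
Both prerequisites met — the image is captured (Oct 2, 2028), the raw data is downlinked (Dec 3, 2028); the later is Dec 3, 2028.
Level-1 processing completes: Dec 3, 2028 + 16 days = Dec 19, 2028.

December 19, 2028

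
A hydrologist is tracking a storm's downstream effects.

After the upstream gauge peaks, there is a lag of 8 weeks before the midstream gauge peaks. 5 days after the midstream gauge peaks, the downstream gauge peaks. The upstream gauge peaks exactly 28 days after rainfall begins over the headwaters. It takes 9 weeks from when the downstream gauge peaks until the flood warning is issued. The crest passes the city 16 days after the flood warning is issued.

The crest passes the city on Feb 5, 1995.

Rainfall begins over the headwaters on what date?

The crest passes the city: Feb 5, 1995.
The flood warning is issued: Feb 5, 1995 − 16 days = Jan 20, 1995.
The downstream gauge peaks: Jan 20, 1995 − 9 weeks = Nov 18, 1994.
The midstream gauge peaks: Nov 18, 1994 − 5 days = Nov 13, 1994.
The upstream gauge peaks: Nov 13, 1994 − 8 weeks = Sep 18, 1994.
Rainfall begins over the headwaters: Sep 18, 1994 − 28 days = Aug 21, 1994.

Aug 21, 1994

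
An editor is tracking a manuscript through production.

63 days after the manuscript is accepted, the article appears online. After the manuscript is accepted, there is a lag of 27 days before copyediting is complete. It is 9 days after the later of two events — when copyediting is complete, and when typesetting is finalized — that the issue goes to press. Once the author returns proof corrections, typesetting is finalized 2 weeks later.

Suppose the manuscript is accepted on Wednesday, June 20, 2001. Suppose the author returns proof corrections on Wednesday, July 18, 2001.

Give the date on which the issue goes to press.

The manuscript is accepted: Jun 20, 2001.
Copyediting is complete: Jun 20, 2001 + 27 days = Jul 17, 2001.
The author returns proof corrections: Jul 18, 2001.
Typesetting is finalized: Jul 18, 2001 + 2 weeks = Aug 1, 2001.
Both prerequisites met — copyediting is complete (Jul 17, 2001), typesetting is finalized (Aug 1, 2001); the later is Aug 1, 2001.
The issue goes to press: Aug 1, 2001 + 9 days = Aug 10, 2001.

Friday, August 10, 2001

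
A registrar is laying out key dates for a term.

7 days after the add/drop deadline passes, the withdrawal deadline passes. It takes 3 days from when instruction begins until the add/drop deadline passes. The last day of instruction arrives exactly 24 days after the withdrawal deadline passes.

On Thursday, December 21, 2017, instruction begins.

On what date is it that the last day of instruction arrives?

Instruction begins: Dec 21, 2017.
The add/drop deadline passes: Dec 21, 2017 + 3 days = Dec 24, 2017.
The withdrawal deadline passes: Dec 24, 2017 + 7 days = Dec 31, 2017.
The last day of instruction arrives: Dec 31, 2017 + 24 days = Jan 24, 2018.

Wednesday, January 24, 2018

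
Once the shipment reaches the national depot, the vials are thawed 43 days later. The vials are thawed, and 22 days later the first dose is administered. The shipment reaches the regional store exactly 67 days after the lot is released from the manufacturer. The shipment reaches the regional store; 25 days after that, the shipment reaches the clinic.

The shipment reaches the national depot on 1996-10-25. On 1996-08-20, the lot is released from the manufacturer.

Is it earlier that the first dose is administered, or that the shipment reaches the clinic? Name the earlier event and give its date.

The shipment reaches the clinic — 1996-11-20

The shipment reaches the national depot: Oct 25, 1996.
The vials are thawed: Oct 25, 1996 + 43 days = Dec 7, 1996.
The first dose is administered: Dec 7, 1996 + 22 days = Dec 29, 1996.
The lot is released from the manufacturer: Aug 20, 1996.
The shipment reaches the regional store: Aug 20, 1996 + 67 days = Oct 26, 1996.
The shipment reaches the clinic: Oct 26, 1996 + 25 days = Nov 20, 1996.
Comparing: the first dose is administered on Dec 29, 1996 vs the shipment reaches the clinic on Nov 20, 1996. Earlier: the shipment reaches the clinic.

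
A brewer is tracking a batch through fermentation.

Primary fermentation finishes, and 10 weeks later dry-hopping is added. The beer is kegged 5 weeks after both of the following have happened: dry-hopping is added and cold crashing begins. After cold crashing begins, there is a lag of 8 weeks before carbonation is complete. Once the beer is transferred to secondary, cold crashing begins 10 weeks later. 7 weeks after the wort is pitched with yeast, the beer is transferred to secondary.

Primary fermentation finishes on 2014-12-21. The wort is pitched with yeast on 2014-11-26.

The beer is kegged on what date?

Primary fermentation finishes: Dec 21, 2014.
Dry-hopping is added: Dec 21, 2014 + 10 weeks = Mar 1, 2015.
The wort is pitched with yeast: Nov 26, 2014.
The beer is transferred to secondary: Nov 26, 2014 + 7 weeks = Jan 14, 2015.
Cold crashing begins: Jan 14, 2015 + 10 weeks = Mar 25, 2015.
Both prerequisites met — dry-hopping is added (Mar 1, 2015), cold crashing begins (Mar 25, 2015); the later is Mar 25, 2015.
The beer is kegged: Mar 25, 2015 + 5 weeks = Apr 29, 2015.

2015-04-29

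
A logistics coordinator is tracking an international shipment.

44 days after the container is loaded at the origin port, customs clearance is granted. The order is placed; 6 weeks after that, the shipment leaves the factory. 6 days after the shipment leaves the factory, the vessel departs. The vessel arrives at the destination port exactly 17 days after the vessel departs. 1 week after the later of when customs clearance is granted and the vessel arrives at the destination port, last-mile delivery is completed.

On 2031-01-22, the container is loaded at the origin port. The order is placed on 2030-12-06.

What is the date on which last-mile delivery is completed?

2031-03-14

The container is loaded at the origin port: Jan 22, 2031.
Customs clearance is granted: Jan 22, 2031 + 44 days = Mar 7, 2031.
The order is placed: Dec 6, 2030.
The shipment leaves the factory: Dec 6, 2030 + 6 weeks = Jan 17, 2031.
The vessel departs: Jan 17, 2031 + 6 days = Jan 23, 2031.
The vessel arrives at the destination port: Jan 23, 2031 + 17 days = Feb 9, 2031.
Both prerequisites met — customs clearance is granted (Mar 7, 2031), the vessel arrives at the destination port (Feb 9, 2031); the later is Mar 7, 2031.
Last-mile delivery is completed: Mar 7, 2031 + 1 week = Mar 14, 2031.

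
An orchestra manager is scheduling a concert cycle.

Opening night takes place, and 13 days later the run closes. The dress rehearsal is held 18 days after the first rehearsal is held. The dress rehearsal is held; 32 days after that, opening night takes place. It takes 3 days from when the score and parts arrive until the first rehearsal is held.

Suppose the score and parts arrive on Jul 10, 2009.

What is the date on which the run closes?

The score and parts arrive: Jul 10, 2009.
The first rehearsal is held: Jul 10, 2009 + 3 days = Jul 13, 2009.
The dress rehearsal is held: Jul 13, 2009 + 18 days = Jul 31, 2009.
Opening night takes place: Jul 31, 2009 + 32 days = Sep 1, 2009.
The run closes: Sep 1, 2009 + 13 days = Sep 14, 2009.

Sep 14, 2009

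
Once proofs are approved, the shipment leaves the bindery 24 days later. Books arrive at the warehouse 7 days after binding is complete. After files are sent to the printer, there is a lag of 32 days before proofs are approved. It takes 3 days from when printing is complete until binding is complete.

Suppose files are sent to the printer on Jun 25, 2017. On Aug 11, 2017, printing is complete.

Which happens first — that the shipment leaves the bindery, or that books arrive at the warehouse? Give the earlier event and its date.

The shipment leaves the bindery — Aug 20, 2017

Files are sent to the printer: Jun 25, 2017.
Proofs are approved: Jun 25, 2017 + 32 days = Jul 27, 2017.
The shipment leaves the bindery: Jul 27, 2017 + 24 days = Aug 20, 2017.
Printing is complete: Aug 11, 2017.
Binding is complete: Aug 11, 2017 + 3 days = Aug 14, 2017.
Books arrive at the warehouse: Aug 14, 2017 + 7 days = Aug 21, 2017.
Comparing: the shipment leaves the bindery on Aug 20, 2017 vs books arrive at the warehouse on Aug 21, 2017. Earlier: the shipment leaves the bindery.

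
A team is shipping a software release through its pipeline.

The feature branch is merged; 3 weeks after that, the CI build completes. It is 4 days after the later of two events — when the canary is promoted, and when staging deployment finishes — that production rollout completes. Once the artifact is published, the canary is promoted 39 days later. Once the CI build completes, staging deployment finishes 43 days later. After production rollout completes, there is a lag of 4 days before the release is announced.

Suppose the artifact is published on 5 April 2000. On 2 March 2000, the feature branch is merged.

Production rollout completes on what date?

18 May 2000

The artifact is published: Apr 5, 2000.
The canary is promoted: Apr 5, 2000 + 39 days = May 14, 2000.
The feature branch is merged: Mar 2, 2000.
The CI build completes: Mar 2, 2000 + 3 weeks = Mar 23, 2000.
Staging deployment finishes: Mar 23, 2000 + 43 days = May 5, 2000.
Both prerequisites met — the canary is promoted (May 14, 2000), staging deployment finishes (May 5, 2000); the later is May 14, 2000.
Production rollout completes: May 14, 2000 + 4 days = May 18, 2000.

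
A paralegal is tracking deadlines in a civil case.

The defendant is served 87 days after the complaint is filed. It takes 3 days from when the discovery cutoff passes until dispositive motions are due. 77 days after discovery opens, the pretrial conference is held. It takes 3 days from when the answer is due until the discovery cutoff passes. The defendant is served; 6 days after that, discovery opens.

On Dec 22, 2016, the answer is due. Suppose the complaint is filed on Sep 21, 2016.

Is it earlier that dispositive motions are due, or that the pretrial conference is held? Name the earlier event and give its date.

The answer is due: Dec 22, 2016.
The discovery cutoff passes: Dec 22, 2016 + 3 days = Dec 25, 2016.
Dispositive motions are due: Dec 25, 2016 + 3 days = Dec 28, 2016.
The complaint is filed: Sep 21, 2016.
The defendant is served: Sep 21, 2016 + 87 days = Dec 17, 2016.
Discovery opens: Dec 17, 2016 + 6 days = Dec 23, 2016.
The pretrial conference is held: Dec 23, 2016 + 77 days = Mar 10, 2017.
Comparing: dispositive motions are due on Dec 28, 2016 vs the pretrial conference is held on Mar 10, 2017. Earlier: dispositive motions are due.

Dispositive motions are due — Dec 28, 2016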